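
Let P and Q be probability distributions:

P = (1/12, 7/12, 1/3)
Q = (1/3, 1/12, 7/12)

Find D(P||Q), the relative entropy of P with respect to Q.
D(P||Q) = Σ P(i) log₂(P(i)/Q(i))
  i=0: (1/12) × log₂((1/12)/(1/3)) = (1/12) × log₂(1/4) = -0.1667
  i=1: (7/12) × log₂((7/12)/(1/12)) = (7/12) × log₂(7) = 1.6376
  i=2: (1/3) × log₂((1/3)/(7/12)) = (1/3) × log₂(4/7) = -0.2691
D(P||Q) = -0.1667 + 1.6376 - 0.2691
  = 1.2018 bits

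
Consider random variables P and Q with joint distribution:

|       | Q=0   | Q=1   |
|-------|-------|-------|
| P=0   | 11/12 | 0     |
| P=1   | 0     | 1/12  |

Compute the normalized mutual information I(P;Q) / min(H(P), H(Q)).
Marginal P(P) (row sums):
  P(P=0) = 11/12 + 0 = 11/12
  P(P=1) = 0 + 1/12 = 1/12
Marginal P(Q) (column sums):
  P(Q=0) = 11/12 + 0 = 11/12
  P(Q=1) = 0 + 1/12 = 1/12

H(P) = -[(11/12)·log₂(11/12) + (1/12)·log₂(1/12)]
  = 0.1151 + 0.2987
  = 0.4138 bits
H(Q) = -[(11/12)·log₂(11/12) + (1/12)·log₂(1/12)]
  = 0.1151 + 0.2987
  = 0.4138 bits
H(P,Q) = -[(11/12)·log₂(11/12) + (1/12)·log₂(1/12)]
  = 0.1151 + 0.2987
  = 0.4138 bits

I(P;Q) = H(P) + H(Q) - H(P,Q)
  = 0.4138 + 0.4138 - 0.4138
  = 0.4138 bits

min(H(P), H(Q)) = min(0.4138, 0.4138) = 0.4138 bits
Normalized MI = 0.4138 / 0.4138 = 1.0000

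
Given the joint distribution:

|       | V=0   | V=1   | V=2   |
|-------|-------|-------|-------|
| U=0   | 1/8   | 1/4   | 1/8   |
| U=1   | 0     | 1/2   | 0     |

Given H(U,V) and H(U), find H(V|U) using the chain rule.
From the chain rule: H(U,V) = H(U) + H(V|U)
Therefore: H(V|U) = H(U,V) - H(U)

H(U,V) = -[(1/8)·log₂(1/8) + (1/4)·log₂(1/4) + (1/8)·log₂(1/8) + (1/2)·log₂(1/2)]
  = 0.3750 + 0.5000 + 0.3750 + 0.5000
  = 1.7500 bits
Marginal P(U) (row sums):
  P(U=0) = 1/8 + 1/4 + 1/8 = 1/2
  P(U=1) = 0 + 1/2 + 0 = 1/2
H(U) = -[(1/2)·log₂(1/2) + (1/2)·log₂(1/2)]
  = 0.5000 + 0.5000
  = 1.0000 bits

H(V|U) = 1.7500 - 1.0000 = 0.7500 bits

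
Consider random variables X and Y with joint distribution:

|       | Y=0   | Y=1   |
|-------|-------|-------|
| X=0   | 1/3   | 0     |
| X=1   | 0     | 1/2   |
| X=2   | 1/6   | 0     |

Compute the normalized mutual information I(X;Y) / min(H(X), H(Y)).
Marginal P(X) (row sums):
  P(X=0) = 1/3 + 0 = 1/3
  P(X=1) = 0 + 1/2 = 1/2
  P(X=2) = 1/6 + 0 = 1/6
Marginal P(Y) (column sums):
  P(Y=0) = 1/3 + 0 + 1/6 = 1/2
  P(Y=1) = 0 + 1/2 + 0 = 1/2

H(X) = -[(1/3)·log₂(1/3) + (1/2)·log₂(1/2) + (1/6)·log₂(1/6)]
  = 0.5283 + 0.5000 + 0.4308
  = 1.4591 bits
H(Y) = -[(1/2)·log₂(1/2) + (1/2)·log₂(1/2)]
  = 0.5000 + 0.5000
  = 1.0000 bits
H(X,Y) = -[(1/3)·log₂(1/3) + (1/2)·log₂(1/2) + (1/6)·log₂(1/6)]
  = 0.5283 + 0.5000 + 0.4308
  = 1.4591 bits

I(X;Y) = H(X) + H(Y) - H(X,Y)
  = 1.4591 + 1.0000 - 1.4591
  = 1.0000 bits

min(H(X), H(Y)) = min(1.4591, 1.0000) = 1.0000 bits
Normalized MI = 1.0000 / 1.0000 = 1.0000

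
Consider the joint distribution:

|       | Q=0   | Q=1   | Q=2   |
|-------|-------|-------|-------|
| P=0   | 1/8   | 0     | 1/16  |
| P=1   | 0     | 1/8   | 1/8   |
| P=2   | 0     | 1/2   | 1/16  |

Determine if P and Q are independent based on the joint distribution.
Marginal P(P) (row sums):
  P(P=0) = 1/8 + 0 + 1/16 = 3/16
  P(P=1) = 0 + 1/8 + 1/8 = 1/4
  P(P=2) = 0 + 1/2 + 1/16 = 9/16
Marginal P(Q) (column sums):
  P(Q=0) = 1/8 + 0 + 0 = 1/8
  P(Q=1) = 0 + 1/8 + 1/2 = 5/8
  P(Q=2) = 1/16 + 1/8 + 1/16 = 1/4

P and Q are independent iff P(P=i,Q=j) = P(P=i)·P(Q=j) for every cell.
  P(P=0)·P(Q=0) = 3/16 × 1/8 = 3/128, but P(P=0,Q=0) = 1/8 ✗

No, P and Q are not independent. Quantitatively, I(P;Q) > 0:

H(P) = -[(3/16)·log₂(3/16) + (1/4)·log₂(1/4) + (9/16)·log₂(9/16)]
  = 0.4528 + 0.5000 + 0.4669
  = 1.4197 bits
H(Q) = -[(1/8)·log₂(1/8) + (5/8)·log₂(5/8) + (1/4)·log₂(1/4)]
  = 0.3750 + 0.4238 + 0.5000
  = 1.2988 bits
H(P,Q) = -[(1/8)·log₂(1/8) + (1/16)·log₂(1/16) + (1/8)·log₂(1/8) + (1/8)·log₂(1/8) + (1/2)·log₂(1/2) + (1/16)·log₂(1/16)]
  = 0.3750 + 0.2500 + 0.3750 + 0.3750 + 0.5000 + 0.2500
  = 2.1250 bits
I(P;Q) = H(P) + H(Q) - H(P,Q) = 1.4197 + 1.2988 - 2.1250 = 0.5935 bits > 0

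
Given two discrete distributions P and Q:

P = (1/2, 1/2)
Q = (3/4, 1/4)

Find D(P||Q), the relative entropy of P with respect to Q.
D(P||Q) = Σ P(i) log₂(P(i)/Q(i))
  i=0: (1/2) × log₂((1/2)/(3/4)) = (1/2) × log₂(2/3) = -0.2925
  i=1: (1/2) × log₂((1/2)/(1/4)) = (1/2) × log₂(2) = 0.5000
D(P||Q) = -0.2925 + 0.5000
  = 0.2075 bits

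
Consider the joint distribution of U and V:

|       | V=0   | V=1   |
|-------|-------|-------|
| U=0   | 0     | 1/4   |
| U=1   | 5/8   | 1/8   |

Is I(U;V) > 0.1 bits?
Marginal P(U) (row sums):
  P(U=0) = 0 + 1/4 = 1/4
  P(U=1) = 5/8 + 1/8 = 3/4
Marginal P(V) (column sums):
  P(V=0) = 0 + 5/8 = 5/8
  P(V=1) = 1/4 + 1/8 = 3/8

H(U) = -[(1/4)·log₂(1/4) + (3/4)·log₂(3/4)]
  = 0.5000 + 0.3113
  = 0.8113 bits
H(V) = -[(5/8)·log₂(5/8) + (3/8)·log₂(3/8)]
  = 0.4238 + 0.5306
  = 0.9544 bits
H(U,V) = -[(1/4)·log₂(1/4) + (5/8)·log₂(5/8) + (1/8)·log₂(1/8)]
  = 0.5000 + 0.4238 + 0.3750
  = 1.2988 bits

I(U;V) = H(U) + H(V) - H(U,V)
  = 0.8113 + 0.9544 - 1.2988
  = 0.4669 bits

Yes. I(U;V) = 0.4669 bits, which is > 0.1 bits.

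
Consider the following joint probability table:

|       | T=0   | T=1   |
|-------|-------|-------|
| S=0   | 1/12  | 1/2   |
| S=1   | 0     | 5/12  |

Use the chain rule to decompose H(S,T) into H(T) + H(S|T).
By the chain rule: H(S,T) = H(T) + H(S|T)

Marginal P(T) (column sums):
  P(T=0) = 1/12 + 0 = 1/12
  P(T=1) = 1/2 + 5/12 = 11/12
H(T) = -[(1/12)·log₂(1/12) + (11/12)·log₂(11/12)]
  = 0.2987 + 0.1151
  = 0.4138 bits
H(S|T) = -Σ P(S,T)·log₂ P(S|T), where P(S|T) = P(S,T) / P(T)
  (cells with P(S,T) = 0 contribute 0)
  (S=0,T=0): P(S|T) = (1/12)/(1/12) = 1;  -(1/12)·log₂(1) = 0.0000
  (S=0,T=1): P(S|T) = (1/2)/(11/12) = 6/11;  -(1/2)·log₂(6/11) = 0.4372
  (S=1,T=1): P(S|T) = (5/12)/(11/12) = 5/11;  -(5/12)·log₂(5/11) = 0.4740
H(S|T) = 0.0000 + 0.4372 + 0.4740
  = 0.9112 bits

H(S,T) = H(T) + H(S|T) = 0.4138 + 0.9112 = 1.3250 bits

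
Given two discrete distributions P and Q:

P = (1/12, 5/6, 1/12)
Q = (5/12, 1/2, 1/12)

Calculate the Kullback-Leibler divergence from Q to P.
D(P||Q) = Σ P(i) log₂(P(i)/Q(i))
  i=0: (1/12) × log₂((1/12)/(5/12)) = (1/12) × log₂(1/5) = -0.1935
  i=1: (5/6) × log₂((5/6)/(1/2)) = (5/6) × log₂(5/3) = 0.6141
  i=2: (1/12) × log₂((1/12)/(1/12)) = (1/12) × log₂(1) = 0.0000
D(P||Q) = -0.1935 + 0.6141 + 0.0000
  = 0.4206 bits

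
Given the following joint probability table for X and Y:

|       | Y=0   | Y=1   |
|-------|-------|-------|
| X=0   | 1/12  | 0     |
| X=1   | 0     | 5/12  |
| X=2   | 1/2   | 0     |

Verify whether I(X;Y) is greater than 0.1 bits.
Marginal P(X) (row sums):
  P(X=0) = 1/12 + 0 = 1/12
  P(X=1) = 0 + 5/12 = 5/12
  P(X=2) = 1/2 + 0 = 1/2
Marginal P(Y) (column sums):
  P(Y=0) = 1/12 + 0 + 1/2 = 7/12
  P(Y=1) = 0 + 5/12 + 0 = 5/12

H(X) = -[(1/12)·log₂(1/12) + (5/12)·log₂(5/12) + (1/2)·log₂(1/2)]
  = 0.2987 + 0.5263 + 0.5000
  = 1.3250 bits
H(Y) = -[(7/12)·log₂(7/12) + (5/12)·log₂(5/12)]
  = 0.4536 + 0.5263
  = 0.9799 bits
H(X,Y) = -[(1/12)·log₂(1/12) + (5/12)·log₂(5/12) + (1/2)·log₂(1/2)]
  = 0.2987 + 0.5263 + 0.5000
  = 1.3250 bits

I(X;Y) = H(X) + H(Y) - H(X,Y)
  = 1.3250 + 0.9799 - 1.3250
  = 0.9799 bits

Yes. I(X;Y) = 0.9799 bits, which is > 0.1 bits.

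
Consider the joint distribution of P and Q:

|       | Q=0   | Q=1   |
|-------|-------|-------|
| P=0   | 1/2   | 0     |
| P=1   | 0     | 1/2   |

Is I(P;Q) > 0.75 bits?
Marginal P(P) (row sums):
  P(P=0) = 1/2 + 0 = 1/2
  P(P=1) = 0 + 1/2 = 1/2
Marginal P(Q) (column sums):
  P(Q=0) = 1/2 + 0 = 1/2
  P(Q=1) = 0 + 1/2 = 1/2

H(P) = -[(1/2)·log₂(1/2) + (1/2)·log₂(1/2)]
  = 0.5000 + 0.5000
  = 1.0000 bits
H(Q) = -[(1/2)·log₂(1/2) + (1/2)·log₂(1/2)]
  = 0.5000 + 0.5000
  = 1.0000 bits
H(P,Q) = -[(1/2)·log₂(1/2) + (1/2)·log₂(1/2)]
  = 0.5000 + 0.5000
  = 1.0000 bits

I(P;Q) = H(P) + H(Q) - H(P,Q)
  = 1.0000 + 1.0000 - 1.0000
  = 1.0000 bits

Yes. I(P;Q) = 1.0000 bits, which is > 0.75 bits.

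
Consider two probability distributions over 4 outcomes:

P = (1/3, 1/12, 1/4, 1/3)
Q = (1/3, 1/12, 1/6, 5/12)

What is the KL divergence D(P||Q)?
D(P||Q) = Σ P(i) log₂(P(i)/Q(i))
  i=0: (1/3) × log₂((1/3)/(1/3)) = (1/3) × log₂(1) = 0.0000
  i=1: (1/12) × log₂((1/12)/(1/12)) = (1/12) × log₂(1) = 0.0000
  i=2: (1/4) × log₂((1/4)/(1/6)) = (1/4) × log₂(3/2) = 0.1462
  i=3: (1/3) × log₂((1/3)/(5/12)) = (1/3) × log₂(4/5) = -0.1073
D(P||Q) = 0.0000 + 0.0000 + 0.1462 - 0.1073
  = 0.0389 bits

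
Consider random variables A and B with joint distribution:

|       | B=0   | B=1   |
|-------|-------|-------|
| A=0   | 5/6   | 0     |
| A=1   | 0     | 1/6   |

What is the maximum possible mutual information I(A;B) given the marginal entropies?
The upper bound on mutual information is I(A;B) ≤ min(H(A), H(B)).

Marginal P(A) (row sums):
  P(A=0) = 5/6 + 0 = 5/6
  P(A=1) = 0 + 1/6 = 1/6
Marginal P(B) (column sums):
  P(B=0) = 5/6 + 0 = 5/6
  P(B=1) = 0 + 1/6 = 1/6

H(A) = -[(5/6)·log₂(5/6) + (1/6)·log₂(1/6)]
  = 0.2192 + 0.4308
  = 0.6500 bits
H(B) = -[(5/6)·log₂(5/6) + (1/6)·log₂(1/6)]
  = 0.2192 + 0.4308
  = 0.6500 bits

Maximum possible I(A;B) = min(0.6500, 0.6500) = 0.6500 bits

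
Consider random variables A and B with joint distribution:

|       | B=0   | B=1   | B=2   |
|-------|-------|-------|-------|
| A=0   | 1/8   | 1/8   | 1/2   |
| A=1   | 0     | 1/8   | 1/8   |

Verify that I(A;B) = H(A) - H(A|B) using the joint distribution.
Left side, from I(A;B) = H(A) + H(B) - H(A,B):
Marginal P(A) (row sums):
  P(A=0) = 1/8 + 1/8 + 1/2 = 3/4
  P(A=1) = 0 + 1/8 + 1/8 = 1/4
Marginal P(B) (column sums):
  P(B=0) = 1/8 + 0 = 1/8
  P(B=1) = 1/8 + 1/8 = 1/4
  P(B=2) = 1/2 + 1/8 = 5/8

H(A) = -[(3/4)·log₂(3/4) + (1/4)·log₂(1/4)]
  = 0.3113 + 0.5000
  = 0.8113 bits
H(B) = -[(1/8)·log₂(1/8) + (1/4)·log₂(1/4) + (5/8)·log₂(5/8)]
  = 0.3750 + 0.5000 + 0.4238
  = 1.2988 bits
H(A,B) = -[(1/8)·log₂(1/8) + (1/8)·log₂(1/8) + (1/2)·log₂(1/2) + (1/8)·log₂(1/8) + (1/8)·log₂(1/8)]
  = 0.3750 + 0.3750 + 0.5000 + 0.3750 + 0.3750
  = 2.0000 bits

I(A;B) = H(A) + H(B) - H(A,B)
  = 0.8113 + 1.2988 - 2.0000
  = 0.1101 bits

Right side, with H(A|B) computed directly from the conditional probabilities:
H(A|B) = -Σ P(A,B)·log₂ P(A|B), where P(A|B) = P(A,B) / P(B)
  (cells with P(A,B) = 0 contribute 0)
  (A=0,B=0): P(A|B) = (1/8)/(1/8) = 1;  -(1/8)·log₂(1) = 0.0000
  (A=0,B=1): P(A|B) = (1/8)/(1/4) = 1/2;  -(1/8)·log₂(1/2) = 0.1250
  (A=0,B=2): P(A|B) = (1/2)/(5/8) = 4/5;  -(1/2)·log₂(4/5) = 0.1610
  (A=1,B=1): P(A|B) = (1/8)/(1/4) = 1/2;  -(1/8)·log₂(1/2) = 0.1250
  (A=1,B=2): P(A|B) = (1/8)/(5/8) = 1/5;  -(1/8)·log₂(1/5) = 0.2902
H(A|B) = 0.0000 + 0.1250 + 0.1610 + 0.1250 + 0.2902
  = 0.7012 bits
H(A) - H(A|B) = 0.8113 - 0.7012 = 0.1101 bits

Both sides equal 0.1101 bits, so I(A;B) = H(A) - H(A|B) ✓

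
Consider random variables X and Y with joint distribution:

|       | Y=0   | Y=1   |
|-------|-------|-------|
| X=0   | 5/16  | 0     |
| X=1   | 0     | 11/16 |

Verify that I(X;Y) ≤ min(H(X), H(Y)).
Marginal P(X) (row sums):
  P(X=0) = 5/16 + 0 = 5/16
  P(X=1) = 0 + 11/16 = 11/16
Marginal P(Y) (column sums):
  P(Y=0) = 5/16 + 0 = 5/16
  P(Y=1) = 0 + 11/16 = 11/16

H(X) = -[(5/16)·log₂(5/16) + (11/16)·log₂(11/16)]
  = 0.5244 + 0.3716
  = 0.8960 bits
H(Y) = -[(5/16)·log₂(5/16) + (11/16)·log₂(11/16)]
  = 0.5244 + 0.3716
  = 0.8960 bits
H(X,Y) = -[(5/16)·log₂(5/16) + (11/16)·log₂(11/16)]
  = 0.5244 + 0.3716
  = 0.8960 bits

I(X;Y) = H(X) + H(Y) - H(X,Y)
  = 0.8960 + 0.8960 - 0.8960
  = 0.8960 bits

min(H(X), H(Y)) = min(0.8960, 0.8960) = 0.8960 bits
Since 0.8960 ≤ 0.8960, the bound is satisfied ✓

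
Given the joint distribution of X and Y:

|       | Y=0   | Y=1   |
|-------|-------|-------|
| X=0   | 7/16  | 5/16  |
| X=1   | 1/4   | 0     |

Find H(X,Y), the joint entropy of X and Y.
H(X,Y) = -Σ P(X,Y) log₂ P(X,Y), summed over the non-zero cells:
H(X,Y) = -[(7/16)·log₂(7/16) + (5/16)·log₂(5/16) + (1/4)·log₂(1/4)]
  = 0.5218 + 0.5244 + 0.5000
  = 1.5462 bits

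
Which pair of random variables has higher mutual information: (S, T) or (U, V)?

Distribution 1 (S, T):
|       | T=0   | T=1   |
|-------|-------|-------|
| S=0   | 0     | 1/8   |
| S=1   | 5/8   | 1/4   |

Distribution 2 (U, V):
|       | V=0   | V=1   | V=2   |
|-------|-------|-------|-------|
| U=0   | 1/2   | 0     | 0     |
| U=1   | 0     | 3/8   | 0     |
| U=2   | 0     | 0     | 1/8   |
Distribution 1 (S, T):
Marginal P(S) (row sums):
  P(S=0) = 0 + 1/8 = 1/8
  P(S=1) = 5/8 + 1/4 = 7/8
Marginal P(T) (column sums):
  P(T=0) = 0 + 5/8 = 5/8
  P(T=1) = 1/8 + 1/4 = 3/8

H(S) = -[(1/8)·log₂(1/8) + (7/8)·log₂(7/8)]
  = 0.3750 + 0.1686
  = 0.5436 bits
H(T) = -[(5/8)·log₂(5/8) + (3/8)·log₂(3/8)]
  = 0.4238 + 0.5306
  = 0.9544 bits
H(S,T) = -[(1/8)·log₂(1/8) + (5/8)·log₂(5/8) + (1/4)·log₂(1/4)]
  = 0.3750 + 0.4238 + 0.5000
  = 1.2988 bits

I(S;T) = H(S) + H(T) - H(S,T)
  = 0.5436 + 0.9544 - 1.2988
  = 0.1992 bits

Distribution 2 (U, V):
Marginal P(U) (row sums):
  P(U=0) = 1/2 + 0 + 0 = 1/2
  P(U=1) = 0 + 3/8 + 0 = 3/8
  P(U=2) = 0 + 0 + 1/8 = 1/8
Marginal P(V) (column sums):
  P(V=0) = 1/2 + 0 + 0 = 1/2
  P(V=1) = 0 + 3/8 + 0 = 3/8
  P(V=2) = 0 + 0 + 1/8 = 1/8

H(U) = -[(1/2)·log₂(1/2) + (3/8)·log₂(3/8) + (1/8)·log₂(1/8)]
  = 0.5000 + 0.5306 + 0.3750
  = 1.4056 bits
H(V) = -[(1/2)·log₂(1/2) + (3/8)·log₂(3/8) + (1/8)·log₂(1/8)]
  = 0.5000 + 0.5306 + 0.3750
  = 1.4056 bits
H(U,V) = -[(1/2)·log₂(1/2) + (3/8)·log₂(3/8) + (1/8)·log₂(1/8)]
  = 0.5000 + 0.5306 + 0.3750
  = 1.4056 bits

I(U;V) = H(U) + H(V) - H(U,V)
  = 1.4056 + 1.4056 - 1.4056
  = 1.4056 bits

I(U;V) = 1.4056 bits > I(S;T) = 0.1992 bits, so (U, V) has the higher mutual information (stronger dependence).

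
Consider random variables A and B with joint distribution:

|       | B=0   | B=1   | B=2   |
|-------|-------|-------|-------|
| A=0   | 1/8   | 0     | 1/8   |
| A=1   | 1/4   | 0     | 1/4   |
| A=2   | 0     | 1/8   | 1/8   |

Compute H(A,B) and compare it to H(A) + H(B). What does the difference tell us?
Marginal P(A) (row sums):
  P(A=0) = 1/8 + 0 + 1/8 = 1/4
  P(A=1) = 1/4 + 0 + 1/4 = 1/2
  P(A=2) = 0 + 1/8 + 1/8 = 1/4
Marginal P(B) (column sums):
  P(B=0) = 1/8 + 1/4 + 0 = 3/8
  P(B=1) = 0 + 0 + 1/8 = 1/8
  P(B=2) = 1/8 + 1/4 + 1/8 = 1/2

H(A,B) = -[(1/8)·log₂(1/8) + (1/8)·log₂(1/8) + (1/4)·log₂(1/4) + (1/4)·log₂(1/4) + (1/8)·log₂(1/8) + (1/8)·log₂(1/8)]
  = 0.3750 + 0.3750 + 0.5000 + 0.5000 + 0.3750 + 0.3750
  = 2.5000 bits
H(A) = -[(1/4)·log₂(1/4) + (1/2)·log₂(1/2) + (1/4)·log₂(1/4)]
  = 0.5000 + 0.5000 + 0.5000
  = 1.5000 bits
H(B) = -[(3/8)·log₂(3/8) + (1/8)·log₂(1/8) + (1/2)·log₂(1/2)]
  = 0.5306 + 0.3750 + 0.5000
  = 1.4056 bits

H(A) + H(B) = 1.5000 + 1.4056 = 2.9056 bits
Difference: H(A) + H(B) - H(A,B) = 2.9056 - 2.5000 = 0.4056 bits = I(A;B)

The difference is the mutual information; it is positive here, so A and B are dependent (knowing one reduces uncertainty about the other by 0.4056 bits).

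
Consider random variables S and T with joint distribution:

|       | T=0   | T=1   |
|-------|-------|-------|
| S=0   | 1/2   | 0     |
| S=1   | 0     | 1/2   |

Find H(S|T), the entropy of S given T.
Marginal P(T) (column sums):
  P(T=0) = 1/2 + 0 = 1/2
  P(T=1) = 0 + 1/2 = 1/2

H(S|T) = -Σ P(S,T)·log₂ P(S|T), where P(S|T) = P(S,T) / P(T)
  (cells with P(S,T) = 0 contribute 0)
  (S=0,T=0): P(S|T) = (1/2)/(1/2) = 1;  -(1/2)·log₂(1) = 0.0000
  (S=1,T=1): P(S|T) = (1/2)/(1/2) = 1;  -(1/2)·log₂(1) = 0.0000
H(S|T) = 0.0000 + 0.0000
  = 0.0000 bits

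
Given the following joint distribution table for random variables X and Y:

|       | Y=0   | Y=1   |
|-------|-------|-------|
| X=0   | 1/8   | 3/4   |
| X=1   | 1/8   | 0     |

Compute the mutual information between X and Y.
Marginal P(X) (row sums):
  P(X=0) = 1/8 + 3/4 = 7/8
  P(X=1) = 1/8 + 0 = 1/8
Marginal P(Y) (column sums):
  P(Y=0) = 1/8 + 1/8 = 1/4
  P(Y=1) = 3/4 + 0 = 3/4

H(X) = -[(7/8)·log₂(7/8) + (1/8)·log₂(1/8)]
  = 0.1686 + 0.3750
  = 0.5436 bits
H(Y) = -[(1/4)·log₂(1/4) + (3/4)·log₂(3/4)]
  = 0.5000 + 0.3113
  = 0.8113 bits
H(X,Y) = -[(1/8)·log₂(1/8) + (3/4)·log₂(3/4) + (1/8)·log₂(1/8)]
  = 0.3750 + 0.3113 + 0.3750
  = 1.0613 bits

I(X;Y) = H(X) + H(Y) - H(X,Y)
  = 0.5436 + 0.8113 - 1.0613
  = 0.2936 bits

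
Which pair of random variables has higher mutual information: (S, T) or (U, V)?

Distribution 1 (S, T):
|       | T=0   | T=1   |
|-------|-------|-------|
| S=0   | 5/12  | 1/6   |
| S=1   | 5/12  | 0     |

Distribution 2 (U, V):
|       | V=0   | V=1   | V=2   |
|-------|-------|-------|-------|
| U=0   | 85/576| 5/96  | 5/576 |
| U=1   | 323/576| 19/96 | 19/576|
Distribution 1 (S, T):
Marginal P(S) (row sums):
  P(S=0) = 5/12 + 1/6 = 7/12
  P(S=1) = 5/12 + 0 = 5/12
Marginal P(T) (column sums):
  P(T=0) = 5/12 + 5/12 = 5/6
  P(T=1) = 1/6 + 0 = 1/6

H(S) = -[(7/12)·log₂(7/12) + (5/12)·log₂(5/12)]
  = 0.4536 + 0.5263
  = 0.9799 bits
H(T) = -[(5/6)·log₂(5/6) + (1/6)·log₂(1/6)]
  = 0.2192 + 0.4308
  = 0.6500 bits
H(S,T) = -[(5/12)·log₂(5/12) + (1/6)·log₂(1/6) + (5/12)·log₂(5/12)]
  = 0.5263 + 0.4308 + 0.5263
  = 1.4834 bits

I(S;T) = H(S) + H(T) - H(S,T)
  = 0.9799 + 0.6500 - 1.4834
  = 0.1465 bits

Distribution 2 (U, V):
Marginal P(U) (row sums):
  P(U=0) = 85/576 + 5/96 + 5/576 = 5/24
  P(U=1) = 323/576 + 19/96 + 19/576 = 19/24
Marginal P(V) (column sums):
  P(V=0) = 85/576 + 323/576 = 17/24
  P(V=1) = 5/96 + 19/96 = 1/4
  P(V=2) = 5/576 + 19/576 = 1/24

H(U) = -[(5/24)·log₂(5/24) + (19/24)·log₂(19/24)]
  = 0.4715 + 0.2668
  = 0.7383 bits
H(V) = -[(17/24)·log₂(17/24) + (1/4)·log₂(1/4) + (1/24)·log₂(1/24)]
  = 0.3524 + 0.5000 + 0.1910
  = 1.0434 bits
H(U,V) = -[(85/576)·log₂(85/576) + (5/96)·log₂(5/96) + (5/576)·log₂(5/576) + (323/576)·log₂(323/576) + (19/96)·log₂(19/96) + (19/576)·log₂(19/576)]
  = 0.4074 + 0.2220 + 0.0594 + 0.4680 + 0.4625 + 0.1624
  = 1.7817 bits

I(U;V) = H(U) + H(V) - H(U,V)
  = 0.7383 + 1.0434 - 1.7817
  = 0.0000 bits

I(S;T) = 0.1465 bits > I(U;V) = 0.0000 bits, so (S, T) has the higher mutual information (stronger dependence).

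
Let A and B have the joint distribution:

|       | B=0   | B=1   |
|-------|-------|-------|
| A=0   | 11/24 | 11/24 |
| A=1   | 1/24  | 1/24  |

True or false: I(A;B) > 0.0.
Marginal P(A) (row sums):
  P(A=0) = 11/24 + 11/24 = 11/12
  P(A=1) = 1/24 + 1/24 = 1/12
Marginal P(B) (column sums):
  P(B=0) = 11/24 + 1/24 = 1/2
  P(B=1) = 11/24 + 1/24 = 1/2

H(A) = -[(11/12)·log₂(11/12) + (1/12)·log₂(1/12)]
  = 0.1151 + 0.2987
  = 0.4138 bits
H(B) = -[(1/2)·log₂(1/2) + (1/2)·log₂(1/2)]
  = 0.5000 + 0.5000
  = 1.0000 bits
H(A,B) = -[(11/24)·log₂(11/24) + (11/24)·log₂(11/24) + (1/24)·log₂(1/24) + (1/24)·log₂(1/24)]
  = 0.5159 + 0.5159 + 0.1910 + 0.1910
  = 1.4138 bits

I(A;B) = H(A) + H(B) - H(A,B)
  = 0.4138 + 1.0000 - 1.4138
  = 0.0000 bits

False. I(A;B) = 0.0000 bits, which is ≤ 0.0 bits.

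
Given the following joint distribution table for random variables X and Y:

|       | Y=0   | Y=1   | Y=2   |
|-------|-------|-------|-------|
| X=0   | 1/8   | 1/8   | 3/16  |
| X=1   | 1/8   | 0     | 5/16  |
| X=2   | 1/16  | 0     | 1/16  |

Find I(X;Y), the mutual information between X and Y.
Marginal P(X) (row sums):
  P(X=0) = 1/8 + 1/8 + 3/16 = 7/16
  P(X=1) = 1/8 + 0 + 5/16 = 7/16
  P(X=2) = 1/16 + 0 + 1/16 = 1/8
Marginal P(Y) (column sums):
  P(Y=0) = 1/8 + 1/8 + 1/16 = 5/16
  P(Y=1) = 1/8 + 0 + 0 = 1/8
  P(Y=2) = 3/16 + 5/16 + 1/16 = 9/16

H(X) = -[(7/16)·log₂(7/16) + (7/16)·log₂(7/16) + (1/8)·log₂(1/8)]
  = 0.5218 + 0.5218 + 0.3750
  = 1.4186 bits
H(Y) = -[(5/16)·log₂(5/16) + (1/8)·log₂(1/8) + (9/16)·log₂(9/16)]
  = 0.5244 + 0.3750 + 0.4669
  = 1.3663 bits
H(X,Y) = -[(1/8)·log₂(1/8) + (1/8)·log₂(1/8) + (3/16)·log₂(3/16) + (1/8)·log₂(1/8) + (5/16)·log₂(5/16) + (1/16)·log₂(1/16) + (1/16)·log₂(1/16)]
  = 0.3750 + 0.3750 + 0.4528 + 0.3750 + 0.5244 + 0.2500 + 0.2500
  = 2.6022 bits

I(X;Y) = H(X) + H(Y) - H(X,Y)
  = 1.4186 + 1.3663 - 2.6022
  = 0.1827 bits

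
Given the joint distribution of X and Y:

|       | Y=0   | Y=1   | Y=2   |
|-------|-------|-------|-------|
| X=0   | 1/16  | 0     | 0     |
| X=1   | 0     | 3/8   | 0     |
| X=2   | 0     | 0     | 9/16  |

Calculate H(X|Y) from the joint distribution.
Marginal P(Y) (column sums):
  P(Y=0) = 1/16 + 0 + 0 = 1/16
  P(Y=1) = 0 + 3/8 + 0 = 3/8
  P(Y=2) = 0 + 0 + 9/16 = 9/16

H(X|Y) = -Σ P(X,Y)·log₂ P(X|Y), where P(X|Y) = P(X,Y) / P(Y)
  (cells with P(X,Y) = 0 contribute 0)
  (X=0,Y=0): P(X|Y) = (1/16)/(1/16) = 1;  -(1/16)·log₂(1) = 0.0000
  (X=1,Y=1): P(X|Y) = (3/8)/(3/8) = 1;  -(3/8)·log₂(1) = 0.0000
  (X=2,Y=2): P(X|Y) = (9/16)/(9/16) = 1;  -(9/16)·log₂(1) = 0.0000
H(X|Y) = 0.0000 + 0.0000 + 0.0000
  = 0.0000 bits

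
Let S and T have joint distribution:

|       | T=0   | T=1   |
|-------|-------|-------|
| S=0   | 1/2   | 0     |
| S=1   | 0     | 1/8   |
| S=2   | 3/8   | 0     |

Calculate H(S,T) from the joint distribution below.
H(S,T) = -Σ P(S,T) log₂ P(S,T), summed over the non-zero cells:
H(S,T) = -[(1/2)·log₂(1/2) + (1/8)·log₂(1/8) + (3/8)·log₂(3/8)]
  = 0.5000 + 0.3750 + 0.5306
  = 1.4056 bits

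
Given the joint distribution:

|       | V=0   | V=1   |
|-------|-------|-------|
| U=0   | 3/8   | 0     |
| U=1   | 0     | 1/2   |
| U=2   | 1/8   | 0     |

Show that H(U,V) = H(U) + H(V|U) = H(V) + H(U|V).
Marginal P(U) (row sums):
  P(U=0) = 3/8 + 0 = 3/8
  P(U=1) = 0 + 1/2 = 1/2
  P(U=2) = 1/8 + 0 = 1/8
Marginal P(V) (column sums):
  P(V=0) = 3/8 + 0 + 1/8 = 1/2
  P(V=1) = 0 + 1/2 + 0 = 1/2

Decomposition 1: H(U) + H(V|U)
H(U) = -[(3/8)·log₂(3/8) + (1/2)·log₂(1/2) + (1/8)·log₂(1/8)]
  = 0.5306 + 0.5000 + 0.3750
  = 1.4056 bits
H(V|U) = -Σ P(U,V)·log₂ P(V|U), where P(V|U) = P(U,V) / P(U)
  (cells with P(U,V) = 0 contribute 0)
  (U=0,V=0): P(V|U) = (3/8)/(3/8) = 1;  -(3/8)·log₂(1) = 0.0000
  (U=1,V=1): P(V|U) = (1/2)/(1/2) = 1;  -(1/2)·log₂(1) = 0.0000
  (U=2,V=0): P(V|U) = (1/8)/(1/8) = 1;  -(1/8)·log₂(1) = 0.0000
H(V|U) = 0.0000 + 0.0000 + 0.0000
  = 0.0000 bits
H(U) + H(V|U) = 1.4056 + 0.0000 = 1.4056 bits

Decomposition 2: H(V) + H(U|V)
H(V) = -[(1/2)·log₂(1/2) + (1/2)·log₂(1/2)]
  = 0.5000 + 0.5000
  = 1.0000 bits
H(U|V) = -Σ P(U,V)·log₂ P(U|V), where P(U|V) = P(U,V) / P(V)
  (cells with P(U,V) = 0 contribute 0)
  (U=0,V=0): P(U|V) = (3/8)/(1/2) = 3/4;  -(3/8)·log₂(3/4) = 0.1556
  (U=1,V=1): P(U|V) = (1/2)/(1/2) = 1;  -(1/2)·log₂(1) = 0.0000
  (U=2,V=0): P(U|V) = (1/8)/(1/2) = 1/4;  -(1/8)·log₂(1/4) = 0.2500
H(U|V) = 0.1556 + 0.0000 + 0.2500
  = 0.4056 bits
H(V) + H(U|V) = 1.0000 + 0.4056 = 1.4056 bits

Direct computation of the joint entropy:
H(U,V) = -[(3/8)·log₂(3/8) + (1/2)·log₂(1/2) + (1/8)·log₂(1/8)]
  = 0.5306 + 0.5000 + 0.3750
  = 1.4056 bits

All three agree: H(U,V) = 1.4056 bits ✓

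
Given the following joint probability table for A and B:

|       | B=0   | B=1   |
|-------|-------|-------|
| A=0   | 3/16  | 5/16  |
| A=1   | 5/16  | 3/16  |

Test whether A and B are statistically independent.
Marginal P(A) (row sums):
  P(A=0) = 3/16 + 5/16 = 1/2
  P(A=1) = 5/16 + 3/16 = 1/2
Marginal P(B) (column sums):
  P(B=0) = 3/16 + 5/16 = 1/2
  P(B=1) = 5/16 + 3/16 = 1/2

A and B are independent iff P(A=i,B=j) = P(A=i)·P(B=j) for every cell.
  P(A=0)·P(B=0) = 1/2 × 1/2 = 1/4, but P(A=0,B=0) = 3/16 ✗

No, A and B are not independent. Quantitatively, I(A;B) > 0:

H(A) = -[(1/2)·log₂(1/2) + (1/2)·log₂(1/2)]
  = 0.5000 + 0.5000
  = 1.0000 bits
H(B) = -[(1/2)·log₂(1/2) + (1/2)·log₂(1/2)]
  = 0.5000 + 0.5000
  = 1.0000 bits
H(A,B) = -[(3/16)·log₂(3/16) + (5/16)·log₂(5/16) + (5/16)·log₂(5/16) + (3/16)·log₂(3/16)]
  = 0.4528 + 0.5244 + 0.5244 + 0.4528
  = 1.9544 bits
I(A;B) = H(A) + H(B) - H(A,B) = 1.0000 + 1.0000 - 1.9544 = 0.0456 bits > 0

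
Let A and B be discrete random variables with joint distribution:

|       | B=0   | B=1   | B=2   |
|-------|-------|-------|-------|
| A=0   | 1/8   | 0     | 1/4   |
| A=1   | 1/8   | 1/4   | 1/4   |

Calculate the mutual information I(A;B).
Marginal P(A) (row sums):
  P(A=0) = 1/8 + 0 + 1/4 = 3/8
  P(A=1) = 1/8 + 1/4 + 1/4 = 5/8
Marginal P(B) (column sums):
  P(B=0) = 1/8 + 1/8 = 1/4
  P(B=1) = 0 + 1/4 = 1/4
  P(B=2) = 1/4 + 1/4 = 1/2

H(A) = -[(3/8)·log₂(3/8) + (5/8)·log₂(5/8)]
  = 0.5306 + 0.4238
  = 0.9544 bits
H(B) = -[(1/4)·log₂(1/4) + (1/4)·log₂(1/4) + (1/2)·log₂(1/2)]
  = 0.5000 + 0.5000 + 0.5000
  = 1.5000 bits
H(A,B) = -[(1/8)·log₂(1/8) + (1/4)·log₂(1/4) + (1/8)·log₂(1/8) + (1/4)·log₂(1/4) + (1/4)·log₂(1/4)]
  = 0.3750 + 0.5000 + 0.3750 + 0.5000 + 0.5000
  = 2.2500 bits

I(A;B) = H(A) + H(B) - H(A,B)
  = 0.9544 + 1.5000 - 2.2500
  = 0.2044 bits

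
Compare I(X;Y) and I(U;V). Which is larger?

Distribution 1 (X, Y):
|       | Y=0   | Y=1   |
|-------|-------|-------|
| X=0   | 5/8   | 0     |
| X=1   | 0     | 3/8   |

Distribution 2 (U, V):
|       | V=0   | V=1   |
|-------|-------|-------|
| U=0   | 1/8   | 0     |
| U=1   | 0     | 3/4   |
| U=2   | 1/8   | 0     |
Distribution 1 (X, Y):
Marginal P(X) (row sums):
  P(X=0) = 5/8 + 0 = 5/8
  P(X=1) = 0 + 3/8 = 3/8
Marginal P(Y) (column sums):
  P(Y=0) = 5/8 + 0 = 5/8
  P(Y=1) = 0 + 3/8 = 3/8

H(X) = -[(5/8)·log₂(5/8) + (3/8)·log₂(3/8)]
  = 0.4238 + 0.5306
  = 0.9544 bits
H(Y) = -[(5/8)·log₂(5/8) + (3/8)·log₂(3/8)]
  = 0.4238 + 0.5306
  = 0.9544 bits
H(X,Y) = -[(5/8)·log₂(5/8) + (3/8)·log₂(3/8)]
  = 0.4238 + 0.5306
  = 0.9544 bits

I(X;Y) = H(X) + H(Y) - H(X,Y)
  = 0.9544 + 0.9544 - 0.9544
  = 0.9544 bits

Distribution 2 (U, V):
Marginal P(U) (row sums):
  P(U=0) = 1/8 + 0 = 1/8
  P(U=1) = 0 + 3/4 = 3/4
  P(U=2) = 1/8 + 0 = 1/8
Marginal P(V) (column sums):
  P(V=0) = 1/8 + 0 + 1/8 = 1/4
  P(V=1) = 0 + 3/4 + 0 = 3/4

H(U) = -[(1/8)·log₂(1/8) + (3/4)·log₂(3/4) + (1/8)·log₂(1/8)]
  = 0.3750 + 0.3113 + 0.3750
  = 1.0613 bits
H(V) = -[(1/4)·log₂(1/4) + (3/4)·log₂(3/4)]
  = 0.5000 + 0.3113
  = 0.8113 bits
H(U,V) = -[(1/8)·log₂(1/8) + (3/4)·log₂(3/4) + (1/8)·log₂(1/8)]
  = 0.3750 + 0.3113 + 0.3750
  = 1.0613 bits

I(U;V) = H(U) + H(V) - H(U,V)
  = 1.0613 + 0.8113 - 1.0613
  = 0.8113 bits

I(X;Y) = 0.9544 bits > I(U;V) = 0.8113 bits, so (X, Y) has the higher mutual information (stronger dependence).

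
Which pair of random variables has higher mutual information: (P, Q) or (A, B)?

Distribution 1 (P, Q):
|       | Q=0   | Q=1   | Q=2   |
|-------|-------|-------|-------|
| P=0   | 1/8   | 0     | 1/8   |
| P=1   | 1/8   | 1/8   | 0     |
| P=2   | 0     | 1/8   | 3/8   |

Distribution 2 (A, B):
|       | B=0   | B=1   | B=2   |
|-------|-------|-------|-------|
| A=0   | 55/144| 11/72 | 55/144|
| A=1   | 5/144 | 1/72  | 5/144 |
Distribution 1 (P, Q):
Marginal P(P) (row sums):
  P(P=0) = 1/8 + 0 + 1/8 = 1/4
  P(P=1) = 1/8 + 1/8 + 0 = 1/4
  P(P=2) = 0 + 1/8 + 3/8 = 1/2
Marginal P(Q) (column sums):
  P(Q=0) = 1/8 + 1/8 + 0 = 1/4
  P(Q=1) = 0 + 1/8 + 1/8 = 1/4
  P(Q=2) = 1/8 + 0 + 3/8 = 1/2

H(P) = -[(1/4)·log₂(1/4) + (1/4)·log₂(1/4) + (1/2)·log₂(1/2)]
  = 0.5000 + 0.5000 + 0.5000
  = 1.5000 bits
H(Q) = -[(1/4)·log₂(1/4) + (1/4)·log₂(1/4) + (1/2)·log₂(1/2)]
  = 0.5000 + 0.5000 + 0.5000
  = 1.5000 bits
H(P,Q) = -[(1/8)·log₂(1/8) + (1/8)·log₂(1/8) + (1/8)·log₂(1/8) + (1/8)·log₂(1/8) + (1/8)·log₂(1/8) + (3/8)·log₂(3/8)]
  = 0.3750 + 0.3750 + 0.3750 + 0.3750 + 0.3750 + 0.5306
  = 2.4056 bits

I(P;Q) = H(P) + H(Q) - H(P,Q)
  = 1.5000 + 1.5000 - 2.4056
  = 0.5944 bits

Distribution 2 (A, B):
Marginal P(A) (row sums):
  P(A=0) = 55/144 + 11/72 + 55/144 = 11/12
  P(A=1) = 5/144 + 1/72 + 5/144 = 1/12
Marginal P(B) (column sums):
  P(B=0) = 55/144 + 5/144 = 5/12
  P(B=1) = 11/72 + 1/72 = 1/6
  P(B=2) = 55/144 + 5/144 = 5/12

H(A) = -[(11/12)·log₂(11/12) + (1/12)·log₂(1/12)]
  = 0.1151 + 0.2987
  = 0.4138 bits
H(B) = -[(5/12)·log₂(5/12) + (1/6)·log₂(1/6) + (5/12)·log₂(5/12)]
  = 0.5263 + 0.4308 + 0.5263
  = 1.4834 bits
H(A,B) = -[(55/144)·log₂(55/144) + (11/72)·log₂(11/72) + (55/144)·log₂(55/144) + (5/144)·log₂(5/144) + (1/72)·log₂(1/72) + (5/144)·log₂(5/144)]
  = 0.5304 + 0.4141 + 0.5304 + 0.1683 + 0.0857 + 0.1683
  = 1.8972 bits

I(A;B) = H(A) + H(B) - H(A,B)
  = 0.4138 + 1.4834 - 1.8972
  = 0.0000 bits

I(P;Q) = 0.5944 bits > I(A;B) = 0.0000 bits, so (P, Q) has the higher mutual information (stronger dependence).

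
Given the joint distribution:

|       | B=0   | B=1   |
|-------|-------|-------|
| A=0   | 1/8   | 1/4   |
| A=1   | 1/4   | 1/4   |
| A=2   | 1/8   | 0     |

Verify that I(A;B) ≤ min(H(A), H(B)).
Marginal P(A) (row sums):
  P(A=0) = 1/8 + 1/4 = 3/8
  P(A=1) = 1/4 + 1/4 = 1/2
  P(A=2) = 1/8 + 0 = 1/8
Marginal P(B) (column sums):
  P(B=0) = 1/8 + 1/4 + 1/8 = 1/2
  P(B=1) = 1/4 + 1/4 + 0 = 1/2

H(A) = -[(3/8)·log₂(3/8) + (1/2)·log₂(1/2) + (1/8)·log₂(1/8)]
  = 0.5306 + 0.5000 + 0.3750
  = 1.4056 bits
H(B) = -[(1/2)·log₂(1/2) + (1/2)·log₂(1/2)]
  = 0.5000 + 0.5000
  = 1.0000 bits
H(A,B) = -[(1/8)·log₂(1/8) + (1/4)·log₂(1/4) + (1/4)·log₂(1/4) + (1/4)·log₂(1/4) + (1/8)·log₂(1/8)]
  = 0.3750 + 0.5000 + 0.5000 + 0.5000 + 0.3750
  = 2.2500 bits

I(A;B) = H(A) + H(B) - H(A,B)
  = 1.4056 + 1.0000 - 2.2500
  = 0.1556 bits

min(H(A), H(B)) = min(1.4056, 1.0000) = 1.0000 bits
Since 0.1556 ≤ 1.0000, the bound is satisfied ✓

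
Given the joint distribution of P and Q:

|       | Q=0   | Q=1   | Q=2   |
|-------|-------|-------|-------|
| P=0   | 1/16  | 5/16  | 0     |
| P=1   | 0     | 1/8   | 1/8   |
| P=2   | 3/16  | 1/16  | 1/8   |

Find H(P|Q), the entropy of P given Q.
Marginal P(Q) (column sums):
  P(Q=0) = 1/16 + 0 + 3/16 = 1/4
  P(Q=1) = 5/16 + 1/8 + 1/16 = 1/2
  P(Q=2) = 0 + 1/8 + 1/8 = 1/4

H(P|Q) = -Σ P(P,Q)·log₂ P(P|Q), where P(P|Q) = P(P,Q) / P(Q)
  (cells with P(P,Q) = 0 contribute 0)
  (P=0,Q=0): P(P|Q) = (1/16)/(1/4) = 1/4;  -(1/16)·log₂(1/4) = 0.1250
  (P=0,Q=1): P(P|Q) = (5/16)/(1/2) = 5/8;  -(5/16)·log₂(5/8) = 0.2119
  (P=1,Q=1): P(P|Q) = (1/8)/(1/2) = 1/4;  -(1/8)·log₂(1/4) = 0.2500
  (P=1,Q=2): P(P|Q) = (1/8)/(1/4) = 1/2;  -(1/8)·log₂(1/2) = 0.1250
  (P=2,Q=0): P(P|Q) = (3/16)/(1/4) = 3/4;  -(3/16)·log₂(3/4) = 0.0778
  (P=2,Q=1): P(P|Q) = (1/16)/(1/2) = 1/8;  -(1/16)·log₂(1/8) = 0.1875
  (P=2,Q=2): P(P|Q) = (1/8)/(1/4) = 1/2;  -(1/8)·log₂(1/2) = 0.1250
H(P|Q) = 0.1250 + 0.2119 + 0.2500 + 0.1250 + 0.0778 + 0.1875 + 0.1250
  = 1.1022 bits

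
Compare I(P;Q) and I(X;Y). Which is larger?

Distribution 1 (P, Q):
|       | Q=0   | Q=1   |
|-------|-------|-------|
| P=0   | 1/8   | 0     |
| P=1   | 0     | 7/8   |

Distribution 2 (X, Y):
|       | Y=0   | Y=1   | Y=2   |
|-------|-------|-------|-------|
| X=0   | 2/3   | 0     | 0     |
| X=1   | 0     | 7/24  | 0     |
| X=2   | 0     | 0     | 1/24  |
Distribution 1 (P, Q):
Marginal P(P) (row sums):
  P(P=0) = 1/8 + 0 = 1/8
  P(P=1) = 0 + 7/8 = 7/8
Marginal P(Q) (column sums):
  P(Q=0) = 1/8 + 0 = 1/8
  P(Q=1) = 0 + 7/8 = 7/8

H(P) = -[(1/8)·log₂(1/8) + (7/8)·log₂(7/8)]
  = 0.3750 + 0.1686
  = 0.5436 bits
H(Q) = -[(1/8)·log₂(1/8) + (7/8)·log₂(7/8)]
  = 0.3750 + 0.1686
  = 0.5436 bits
H(P,Q) = -[(1/8)·log₂(1/8) + (7/8)·log₂(7/8)]
  = 0.3750 + 0.1686
  = 0.5436 bits

I(P;Q) = H(P) + H(Q) - H(P,Q)
  = 0.5436 + 0.5436 - 0.5436
  = 0.5436 bits

Distribution 2 (X, Y):
Marginal P(X) (row sums):
  P(X=0) = 2/3 + 0 + 0 = 2/3
  P(X=1) = 0 + 7/24 + 0 = 7/24
  P(X=2) = 0 + 0 + 1/24 = 1/24
Marginal P(Y) (column sums):
  P(Y=0) = 2/3 + 0 + 0 = 2/3
  P(Y=1) = 0 + 7/24 + 0 = 7/24
  P(Y=2) = 0 + 0 + 1/24 = 1/24

H(X) = -[(2/3)·log₂(2/3) + (7/24)·log₂(7/24) + (1/24)·log₂(1/24)]
  = 0.3900 + 0.5185 + 0.1910
  = 1.0995 bits
H(Y) = -[(2/3)·log₂(2/3) + (7/24)·log₂(7/24) + (1/24)·log₂(1/24)]
  = 0.3900 + 0.5185 + 0.1910
  = 1.0995 bits
H(X,Y) = -[(2/3)·log₂(2/3) + (7/24)·log₂(7/24) + (1/24)·log₂(1/24)]
  = 0.3900 + 0.5185 + 0.1910
  = 1.0995 bits

I(X;Y) = H(X) + H(Y) - H(X,Y)
  = 1.0995 + 1.0995 - 1.0995
  = 1.0995 bits

I(X;Y) = 1.0995 bits > I(P;Q) = 0.5436 bits, so (X, Y) has the higher mutual information (stronger dependence).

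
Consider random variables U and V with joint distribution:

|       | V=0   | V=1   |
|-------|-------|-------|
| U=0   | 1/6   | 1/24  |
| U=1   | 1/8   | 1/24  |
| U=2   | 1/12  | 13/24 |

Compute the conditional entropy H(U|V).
Marginal P(V) (column sums):
  P(V=0) = 1/6 + 1/8 + 1/12 = 3/8
  P(V=1) = 1/24 + 1/24 + 13/24 = 5/8

H(U|V) = -Σ P(U,V)·log₂ P(U|V), where P(U|V) = P(U,V) / P(V)
  (U=0,V=0): P(U|V) = (1/6)/(3/8) = 4/9;  -(1/6)·log₂(4/9) = 0.1950
  (U=0,V=1): P(U|V) = (1/24)/(5/8) = 1/15;  -(1/24)·log₂(1/15) = 0.1628
  (U=1,V=0): P(U|V) = (1/8)/(3/8) = 1/3;  -(1/8)·log₂(1/3) = 0.1981
  (U=1,V=1): P(U|V) = (1/24)/(5/8) = 1/15;  -(1/24)·log₂(1/15) = 0.1628
  (U=2,V=0): P(U|V) = (1/12)/(3/8) = 2/9;  -(1/12)·log₂(2/9) = 0.1808
  (U=2,V=1): P(U|V) = (13/24)/(5/8) = 13/15;  -(13/24)·log₂(13/15) = 0.1118
H(U|V) = 0.1950 + 0.1628 + 0.1981 + 0.1628 + 0.1808 + 0.1118
  = 1.0113 bits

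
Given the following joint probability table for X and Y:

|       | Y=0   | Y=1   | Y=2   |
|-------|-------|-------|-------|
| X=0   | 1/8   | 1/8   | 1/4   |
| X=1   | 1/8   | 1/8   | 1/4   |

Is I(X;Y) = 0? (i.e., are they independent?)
Marginal P(X) (row sums):
  P(X=0) = 1/8 + 1/8 + 1/4 = 1/2
  P(X=1) = 1/8 + 1/8 + 1/4 = 1/2
Marginal P(Y) (column sums):
  P(Y=0) = 1/8 + 1/8 = 1/4
  P(Y=1) = 1/8 + 1/8 = 1/4
  P(Y=2) = 1/4 + 1/4 = 1/2

X and Y are independent iff P(X=i,Y=j) = P(X=i)·P(Y=j) for every cell.
  P(X=0)·P(Y=0) = 1/2 × 1/4 = 1/8 = P(X=0,Y=0) ✓
  P(X=0)·P(Y=1) = 1/2 × 1/4 = 1/8 = P(X=0,Y=1) ✓
  P(X=0)·P(Y=2) = 1/2 × 1/2 = 1/4 = P(X=0,Y=2) ✓
  P(X=1)·P(Y=0) = 1/2 × 1/4 = 1/8 = P(X=1,Y=0) ✓
  P(X=1)·P(Y=1) = 1/2 × 1/4 = 1/8 = P(X=1,Y=1) ✓
  P(X=1)·P(Y=2) = 1/2 × 1/2 = 1/4 = P(X=1,Y=2) ✓

Yes, X and Y are independent: every cell factors, so I(X;Y) = 0 bits.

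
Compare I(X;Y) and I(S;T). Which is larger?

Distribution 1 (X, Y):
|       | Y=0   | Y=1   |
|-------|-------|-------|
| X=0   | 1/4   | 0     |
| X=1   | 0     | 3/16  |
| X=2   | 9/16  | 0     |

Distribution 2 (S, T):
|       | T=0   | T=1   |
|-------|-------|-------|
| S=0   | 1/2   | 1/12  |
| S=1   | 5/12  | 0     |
Distribution 1 (X, Y):
Marginal P(X) (row sums):
  P(X=0) = 1/4 + 0 = 1/4
  P(X=1) = 0 + 3/16 = 3/16
  P(X=2) = 9/16 + 0 = 9/16
Marginal P(Y) (column sums):
  P(Y=0) = 1/4 + 0 + 9/16 = 13/16
  P(Y=1) = 0 + 3/16 + 0 = 3/16

H(X) = -[(1/4)·log₂(1/4) + (3/16)·log₂(3/16) + (9/16)·log₂(9/16)]
  = 0.5000 + 0.4528 + 0.4669
  = 1.4197 bits
H(Y) = -[(13/16)·log₂(13/16) + (3/16)·log₂(3/16)]
  = 0.2434 + 0.4528
  = 0.6962 bits
H(X,Y) = -[(1/4)·log₂(1/4) + (3/16)·log₂(3/16) + (9/16)·log₂(9/16)]
  = 0.5000 + 0.4528 + 0.4669
  = 1.4197 bits

I(X;Y) = H(X) + H(Y) - H(X,Y)
  = 1.4197 + 0.6962 - 1.4197
  = 0.6962 bits

Distribution 2 (S, T):
Marginal P(S) (row sums):
  P(S=0) = 1/2 + 1/12 = 7/12
  P(S=1) = 5/12 + 0 = 5/12
Marginal P(T) (column sums):
  P(T=0) = 1/2 + 5/12 = 11/12
  P(T=1) = 1/12 + 0 = 1/12

H(S) = -[(7/12)·log₂(7/12) + (5/12)·log₂(5/12)]
  = 0.4536 + 0.5263
  = 0.9799 bits
H(T) = -[(11/12)·log₂(11/12) + (1/12)·log₂(1/12)]
  = 0.1151 + 0.2987
  = 0.4138 bits
H(S,T) = -[(1/2)·log₂(1/2) + (1/12)·log₂(1/12) + (5/12)·log₂(5/12)]
  = 0.5000 + 0.2987 + 0.5263
  = 1.3250 bits

I(S;T) = H(S) + H(T) - H(S,T)
  = 0.9799 + 0.4138 - 1.3250
  = 0.0687 bits

I(X;Y) = 0.6962 bits > I(S;T) = 0.0687 bits, so (X, Y) has the higher mutual information (stronger dependence).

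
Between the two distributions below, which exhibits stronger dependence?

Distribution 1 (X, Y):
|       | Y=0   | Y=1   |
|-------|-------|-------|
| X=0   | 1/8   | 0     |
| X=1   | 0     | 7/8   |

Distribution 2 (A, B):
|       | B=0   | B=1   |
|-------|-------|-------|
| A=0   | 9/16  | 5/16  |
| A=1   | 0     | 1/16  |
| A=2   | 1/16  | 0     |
Distribution 1 (X, Y):
Marginal P(X) (row sums):
  P(X=0) = 1/8 + 0 = 1/8
  P(X=1) = 0 + 7/8 = 7/8
Marginal P(Y) (column sums):
  P(Y=0) = 1/8 + 0 = 1/8
  P(Y=1) = 0 + 7/8 = 7/8

H(X) = -[(1/8)·log₂(1/8) + (7/8)·log₂(7/8)]
  = 0.3750 + 0.1686
  = 0.5436 bits
H(Y) = -[(1/8)·log₂(1/8) + (7/8)·log₂(7/8)]
  = 0.3750 + 0.1686
  = 0.5436 bits
H(X,Y) = -[(1/8)·log₂(1/8) + (7/8)·log₂(7/8)]
  = 0.3750 + 0.1686
  = 0.5436 bits

I(X;Y) = H(X) + H(Y) - H(X,Y)
  = 0.5436 + 0.5436 - 0.5436
  = 0.5436 bits

Distribution 2 (A, B):
Marginal P(A) (row sums):
  P(A=0) = 9/16 + 5/16 = 7/8
  P(A=1) = 0 + 1/16 = 1/16
  P(A=2) = 1/16 + 0 = 1/16
Marginal P(B) (column sums):
  P(B=0) = 9/16 + 0 + 1/16 = 5/8
  P(B=1) = 5/16 + 1/16 + 0 = 3/8

H(A) = -[(7/8)·log₂(7/8) + (1/16)·log₂(1/16) + (1/16)·log₂(1/16)]
  = 0.1686 + 0.2500 + 0.2500
  = 0.6686 bits
H(B) = -[(5/8)·log₂(5/8) + (3/8)·log₂(3/8)]
  = 0.4238 + 0.5306
  = 0.9544 bits
H(A,B) = -[(9/16)·log₂(9/16) + (5/16)·log₂(5/16) + (1/16)·log₂(1/16) + (1/16)·log₂(1/16)]
  = 0.4669 + 0.5244 + 0.2500 + 0.2500
  = 1.4913 bits

I(A;B) = H(A) + H(B) - H(A,B)
  = 0.6686 + 0.9544 - 1.4913
  = 0.1317 bits

I(X;Y) = 0.5436 bits > I(A;B) = 0.1317 bits, so (X, Y) has the higher mutual information (stronger dependence).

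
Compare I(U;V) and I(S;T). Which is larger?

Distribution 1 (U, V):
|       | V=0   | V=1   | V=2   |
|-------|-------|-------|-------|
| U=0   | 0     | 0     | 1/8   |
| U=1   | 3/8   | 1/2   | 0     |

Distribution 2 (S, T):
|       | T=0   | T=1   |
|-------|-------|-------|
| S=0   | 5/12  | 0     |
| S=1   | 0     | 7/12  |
Distribution 1 (U, V):
Marginal P(U) (row sums):
  P(U=0) = 0 + 0 + 1/8 = 1/8
  P(U=1) = 3/8 + 1/2 + 0 = 7/8
Marginal P(V) (column sums):
  P(V=0) = 0 + 3/8 = 3/8
  P(V=1) = 0 + 1/2 = 1/2
  P(V=2) = 1/8 + 0 = 1/8

H(U) = -[(1/8)·log₂(1/8) + (7/8)·log₂(7/8)]
  = 0.3750 + 0.1686
  = 0.5436 bits
H(V) = -[(3/8)·log₂(3/8) + (1/2)·log₂(1/2) + (1/8)·log₂(1/8)]
  = 0.5306 + 0.5000 + 0.3750
  = 1.4056 bits
H(U,V) = -[(1/8)·log₂(1/8) + (3/8)·log₂(3/8) + (1/2)·log₂(1/2)]
  = 0.3750 + 0.5306 + 0.5000
  = 1.4056 bits

I(U;V) = H(U) + H(V) - H(U,V)
  = 0.5436 + 1.4056 - 1.4056
  = 0.5436 bits

Distribution 2 (S, T):
Marginal P(S) (row sums):
  P(S=0) = 5/12 + 0 = 5/12
  P(S=1) = 0 + 7/12 = 7/12
Marginal P(T) (column sums):
  P(T=0) = 5/12 + 0 = 5/12
  P(T=1) = 0 + 7/12 = 7/12

H(S) = -[(5/12)·log₂(5/12) + (7/12)·log₂(7/12)]
  = 0.5263 + 0.4536
  = 0.9799 bits
H(T) = -[(5/12)·log₂(5/12) + (7/12)·log₂(7/12)]
  = 0.5263 + 0.4536
  = 0.9799 bits
H(S,T) = -[(5/12)·log₂(5/12) + (7/12)·log₂(7/12)]
  = 0.5263 + 0.4536
  = 0.9799 bits

I(S;T) = H(S) + H(T) - H(S,T)
  = 0.9799 + 0.9799 - 0.9799
  = 0.9799 bits

I(S;T) = 0.9799 bits > I(U;V) = 0.5436 bits, so (S, T) has the higher mutual information (stronger dependence).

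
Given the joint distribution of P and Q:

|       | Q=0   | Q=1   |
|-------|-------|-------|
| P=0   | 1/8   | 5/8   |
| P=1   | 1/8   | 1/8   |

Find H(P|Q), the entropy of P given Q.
Marginal P(Q) (column sums):
  P(Q=0) = 1/8 + 1/8 = 1/4
  P(Q=1) = 5/8 + 1/8 = 3/4

H(P|Q) = -Σ P(P,Q)·log₂ P(P|Q), where P(P|Q) = P(P,Q) / P(Q)
  (P=0,Q=0): P(P|Q) = (1/8)/(1/4) = 1/2;  -(1/8)·log₂(1/2) = 0.1250
  (P=0,Q=1): P(P|Q) = (5/8)/(3/4) = 5/6;  -(5/8)·log₂(5/6) = 0.1644
  (P=1,Q=0): P(P|Q) = (1/8)/(1/4) = 1/2;  -(1/8)·log₂(1/2) = 0.1250
  (P=1,Q=1): P(P|Q) = (1/8)/(3/4) = 1/6;  -(1/8)·log₂(1/6) = 0.3231
H(P|Q) = 0.1250 + 0.1644 + 0.1250 + 0.3231
  = 0.7375 bits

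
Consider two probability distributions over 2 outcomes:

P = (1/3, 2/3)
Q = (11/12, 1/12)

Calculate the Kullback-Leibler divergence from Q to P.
D(P||Q) = Σ P(i) log₂(P(i)/Q(i))
  i=0: (1/3) × log₂((1/3)/(11/12)) = (1/3) × log₂(4/11) = -0.4865
  i=1: (2/3) × log₂((2/3)/(1/12)) = (2/3) × log₂(8) = 2.0000
D(P||Q) = -0.4865 + 2.0000
  = 1.5135 bits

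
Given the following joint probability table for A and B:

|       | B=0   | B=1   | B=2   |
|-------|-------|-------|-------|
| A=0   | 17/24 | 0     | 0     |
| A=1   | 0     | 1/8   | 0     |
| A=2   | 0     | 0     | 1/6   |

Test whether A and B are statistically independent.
Marginal P(A) (row sums):
  P(A=0) = 17/24 + 0 + 0 = 17/24
  P(A=1) = 0 + 1/8 + 0 = 1/8
  P(A=2) = 0 + 0 + 1/6 = 1/6
Marginal P(B) (column sums):
  P(B=0) = 17/24 + 0 + 0 = 17/24
  P(B=1) = 0 + 1/8 + 0 = 1/8
  P(B=2) = 0 + 0 + 1/6 = 1/6

A and B are independent iff P(A=i,B=j) = P(A=i)·P(B=j) for every cell.
  P(A=0)·P(B=0) = 17/24 × 17/24 = 289/576, but P(A=0,B=0) = 17/24 ✗

No, A and B are not independent. Quantitatively, I(A;B) > 0:

H(A) = -[(17/24)·log₂(17/24) + (1/8)·log₂(1/8) + (1/6)·log₂(1/6)]
  = 0.3524 + 0.3750 + 0.4308
  = 1.1582 bits
H(B) = -[(17/24)·log₂(17/24) + (1/8)·log₂(1/8) + (1/6)·log₂(1/6)]
  = 0.3524 + 0.3750 + 0.4308
  = 1.1582 bits
H(A,B) = -[(17/24)·log₂(17/24) + (1/8)·log₂(1/8) + (1/6)·log₂(1/6)]
  = 0.3524 + 0.3750 + 0.4308
  = 1.1582 bits
I(A;B) = H(A) + H(B) - H(A,B) = 1.1582 + 1.1582 - 1.1582 = 1.1582 bits > 0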